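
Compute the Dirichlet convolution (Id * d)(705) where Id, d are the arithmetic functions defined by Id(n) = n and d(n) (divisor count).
(Id * d)(705) = 1715

Divisors of 705: [1, 3, 5, 15, 47, 141, 235, 705]. For each d | 705:
  d = 1: Id(1) · d(705/1) = 1 · 8 = 8
  d = 3: Id(3) · d(705/3) = 3 · 4 = 12
  d = 5: Id(5) · d(705/5) = 5 · 4 = 20
  d = 15: Id(15) · d(705/15) = 15 · 2 = 30
  d = 47: Id(47) · d(705/47) = 47 · 4 = 188
  d = 141: Id(141) · d(705/141) = 141 · 2 = 282
  d = 235: Id(235) · d(705/235) = 235 · 2 = 470
  d = 705: Id(705) · d(705/705) = 705 · 1 = 705
Summing: (Id * d)(705) = 8 + 12 + 20 + 30 + 188 + 282 + 470 + 705 = 1715.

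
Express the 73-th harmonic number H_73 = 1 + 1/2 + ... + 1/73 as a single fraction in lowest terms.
H_73 = 667084944417653637854891458725877/136851726813476721146087646859200

Direct summation: H_73 = 1 + 1/2 + ... + 1/73. The least common denominator is lcm(1, ..., 73) = 410555180440430163438262940577600; over this denominator the numerator is 410555180440430163438262940577600 + 205277590220215081719131470288800 + 136851726813476721146087646859200 + 102638795110107540859565735144400 + 82111036088086032687652588115520 + 68425863406738360573043823429600 + 58650740062918594776894705796800 + 51319397555053770429782867572200 + 45617242271158907048695882286400 + 41055518044043016343826294057760 + 37323198221857287585296630961600 + 34212931703369180286521911714800 + 31581167726186935649097149275200 + 29325370031459297388447352898400 + 27370345362695344229217529371840 + 25659698777526885214891433786100 + 24150304731790009614015467092800 + 22808621135579453524347941143200 + 21608167391601587549382260030400 + 20527759022021508171913147028880 + 19550246687639531592298235265600 + 18661599110928643792648315480800 + 17850225236540441888620127851200 + 17106465851684590143260955857400 + 16422207217617206537530517623104 + 15790583863093467824548574637600 + 15205747423719635682898627428800 + 14662685015729648694223676449200 + 14157075187601040118560791054400 + 13685172681347672114608764685920 + 13243715498078392368976223889600 + 12829849388763442607445716893050 + 12441066073952429195098876987200 + 12075152365895004807007733546400 + 11730148012583718955378941159360 + 11404310567789726762173970571600 + 11096085957849463876709809204800 + 10804083695800793774691130015200 + 10527055908728978549699049758400 + 10263879511010754085956573514440 + 10013540986351955205811291233600 + 9775123343819765796149117632800 + 9547794893963492172982859083200 + 9330799555464321896324157740400 + 9123448454231781409739176457280 + 8925112618270220944310063925600 + 8735216605115535392303466820800 + 8553232925842295071630477928700 + 8378677151845513539556386542400 + 8211103608808603268765258811552 + 8050101577263336538005155697600 + 7895291931546733912274287318800 + 7746324159253399310155904539200 + 7602873711859817841449313714400 + 7464639644371457517059326192320 + 7331342507864824347111838224600 + 7202722463867195849794086676800 + 7078537593800520059280395527200 + 6958562380346273956580727806400 + 6842586340673836057304382342960 + 6730412794105412515381359681600 + 6621857749039196184488111944800 + 6516748895879843864099411755200 + 6414924694381721303722858446525 + 6316233545237387129819429855040 + 6220533036976214597549438493600 + 6127689260304927812511387172800 + 6037576182947502403503866773200 + 5950075078846813962873375950400 + 5865074006291859477689470579680 + 5782467330146903710398069585600 + 5702155283894863381086985285800 + 5624043567677125526551547131200 = 2001254833252960913564674376177631, so H_73 = 2001254833252960913564674376177631/410555180440430163438262940577600; reducing by gcd(2001254833252960913564674376177631, 410555180440430163438262940577600) = 3 gives 667084944417653637854891458725877/136851726813476721146087646859200 ≈ 4.87451. (The PNT-adjacent estimate ln(73) + γ ≈ 4.86768 matches within O(1/n).)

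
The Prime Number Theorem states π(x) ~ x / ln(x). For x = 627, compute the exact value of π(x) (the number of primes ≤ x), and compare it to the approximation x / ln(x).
π(627) = 114;  x/ln(x) ≈ 97.35;  relative error ≈ 14.61%.

Directly count primes up to 627: π(627) = 114. The PNT approximation gives 627/ln(627) ≈ 627/6.44095 ≈ 97.35. Relative error (π(x) − x/ln(x)) / π(x) ≈ 14.61%; the approximation is known to undercount slightly (Li(x) is a better estimate).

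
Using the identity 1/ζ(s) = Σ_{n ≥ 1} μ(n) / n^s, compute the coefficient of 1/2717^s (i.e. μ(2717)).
μ(2717) = -1

Factor n = 2717 = 11 · 13 · 19. μ(n) = 0 if any exponent ≥ 2 (not squarefree); otherwise μ(n) = (−1)^{ω(n)} where ω(n) is the number of distinct prime factors. Applying: μ(2717) = -1.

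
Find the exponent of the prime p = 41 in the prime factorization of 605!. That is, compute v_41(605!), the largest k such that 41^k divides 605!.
v_41(605!) = 14

Legendre's formula: v_p(n!) = Σ_{k ≥ 1} ⌊n / p^k⌋. For p = 41, n = 605, the terms are:
  ⌊605/41^1⌋ = ⌊605/41⌋ = 14
(the next term ⌊605/41^2⌋ = 0, terminating the sum). Summing: v_41(605!) = 14 = 14.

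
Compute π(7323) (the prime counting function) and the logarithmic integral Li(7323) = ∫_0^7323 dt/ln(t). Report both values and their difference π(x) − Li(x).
π(7323) = 933;  Li(7323) ≈ 950.72;  π(x) − Li(x) ≈ -17.72.

Direct count of primes ≤ 7323 gives π(7323) = 933. Numerical evaluation of the logarithmic integral gives Li(7323) ≈ 950.72. The difference π(x) − Li(x) ≈ -17.72 is typically negative for small/moderate x (Li(x) overestimates), though Littlewood's theorem shows this sign changes infinitely often.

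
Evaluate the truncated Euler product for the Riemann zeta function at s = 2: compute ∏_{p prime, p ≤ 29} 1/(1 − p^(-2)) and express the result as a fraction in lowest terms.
∏ = 86285158710179/52836150804480

The primes p ≤ 29 are [2, 3, 5, 7, 11, 13, 17, 19, 23, 29]. For each prime, (1 − 1/p^2)^(-1) = p^2 / (p^2 − 1). The product is (1 − 1/2^2)^(-1), (1 − 1/3^2)^(-1), (1 − 1/5^2)^(-1), (1 − 1/7^2)^(-1), (1 − 1/11^2)^(-1), (1 − 1/13^2)^(-1), (1 − 1/17^2)^(-1), (1 − 1/19^2)^(-1), (1 − 1/23^2)^(-1), (1 − 1/29^2)^(-1) = ∏ p^2 / (p^2 − 1) = 86285158710179/52836150804480.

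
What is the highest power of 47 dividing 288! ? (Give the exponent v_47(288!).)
v_47(288!) = 6

Legendre's formula: v_p(n!) = Σ_{k ≥ 1} ⌊n / p^k⌋. For p = 47, n = 288, the terms are:
  ⌊288/47^1⌋ = ⌊288/47⌋ = 6
(the next term ⌊288/47^2⌋ = 0, terminating the sum). Summing: v_47(288!) = 6 = 6.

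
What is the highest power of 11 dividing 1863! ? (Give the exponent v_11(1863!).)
v_11(1863!) = 185

Legendre's formula: v_p(n!) = Σ_{k ≥ 1} ⌊n / p^k⌋. For p = 11, n = 1863, the terms are:
  ⌊1863/11^1⌋ = ⌊1863/11⌋ = 169
  ⌊1863/11^2⌋ = ⌊1863/121⌋ = 15
  ⌊1863/11^3⌋ = ⌊1863/1331⌋ = 1
(the next term ⌊1863/11^4⌋ = 0, terminating the sum). Summing: v_11(1863!) = 169 + 15 + 1 = 185.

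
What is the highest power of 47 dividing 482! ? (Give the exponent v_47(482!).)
v_47(482!) = 10

Legendre's formula: v_p(n!) = Σ_{k ≥ 1} ⌊n / p^k⌋. For p = 47, n = 482, the terms are:
  ⌊482/47^1⌋ = ⌊482/47⌋ = 10
(the next term ⌊482/47^2⌋ = 0, terminating the sum). Summing: v_47(482!) = 10 = 10.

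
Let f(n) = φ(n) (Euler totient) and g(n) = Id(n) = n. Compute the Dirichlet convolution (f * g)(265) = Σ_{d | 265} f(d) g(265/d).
(φ * Id)(265) = 945

Divisors of 265: [1, 5, 53, 265]. For each d | 265:
  d = 1: φ(1) · Id(265/1) = 1 · 265 = 265
  d = 5: φ(5) · Id(265/5) = 4 · 53 = 212
  d = 53: φ(53) · Id(265/53) = 52 · 5 = 260
  d = 265: φ(265) · Id(265/265) = 208 · 1 = 208
Summing: (φ * Id)(265) = 265 + 212 + 260 + 208 = 945.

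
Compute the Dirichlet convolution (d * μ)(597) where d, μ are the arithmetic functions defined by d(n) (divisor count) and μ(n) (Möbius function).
(d * μ)(597) = 1

Divisors of 597: [1, 3, 199, 597]. For each d | 597:
  d = 1: d(1) · μ(597/1) = 1 · 1 = 1
  d = 3: d(3) · μ(597/3) = 2 · -1 = -2
  d = 199: d(199) · μ(597/199) = 2 · -1 = -2
  d = 597: d(597) · μ(597/597) = 4 · 1 = 4
Summing: (d * μ)(597) = 1 + -2 + -2 + 4 = 1.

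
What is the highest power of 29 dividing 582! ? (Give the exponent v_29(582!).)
v_29(582!) = 20

Legendre's formula: v_p(n!) = Σ_{k ≥ 1} ⌊n / p^k⌋. For p = 29, n = 582, the terms are:
  ⌊582/29^1⌋ = ⌊582/29⌋ = 20
(the next term ⌊582/29^2⌋ = 0, terminating the sum). Summing: v_29(582!) = 20 = 20.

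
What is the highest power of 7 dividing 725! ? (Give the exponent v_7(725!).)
v_7(725!) = 119

Legendre's formula: v_p(n!) = Σ_{k ≥ 1} ⌊n / p^k⌋. For p = 7, n = 725, the terms are:
  ⌊725/7^1⌋ = ⌊725/7⌋ = 103
  ⌊725/7^2⌋ = ⌊725/49⌋ = 14
  ⌊725/7^3⌋ = ⌊725/343⌋ = 2
(the next term ⌊725/7^4⌋ = 0, terminating the sum). Summing: v_7(725!) = 103 + 14 + 2 = 119.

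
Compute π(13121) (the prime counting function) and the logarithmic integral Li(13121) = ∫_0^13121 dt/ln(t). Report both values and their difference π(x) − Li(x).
π(13121) = 1561;  Li(13121) ≈ 1579.88;  π(x) − Li(x) ≈ -18.88.

Direct count of primes ≤ 13121 gives π(13121) = 1561. Numerical evaluation of the logarithmic integral gives Li(13121) ≈ 1579.88. The difference π(x) − Li(x) ≈ -18.88 is typically negative for small/moderate x (Li(x) overestimates), though Littlewood's theorem shows this sign changes infinitely often.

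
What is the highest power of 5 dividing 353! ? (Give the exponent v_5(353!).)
v_5(353!) = 86

Legendre's formula: v_p(n!) = Σ_{k ≥ 1} ⌊n / p^k⌋. For p = 5, n = 353, the terms are:
  ⌊353/5^1⌋ = ⌊353/5⌋ = 70
  ⌊353/5^2⌋ = ⌊353/25⌋ = 14
  ⌊353/5^3⌋ = ⌊353/125⌋ = 2
(the next term ⌊353/5^4⌋ = 0, terminating the sum). Summing: v_5(353!) = 70 + 14 + 2 = 86.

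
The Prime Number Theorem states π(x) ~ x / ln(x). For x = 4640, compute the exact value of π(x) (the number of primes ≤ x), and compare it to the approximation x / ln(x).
π(4640) = 626;  x/ln(x) ≈ 549.60;  relative error ≈ 12.20%.

Directly count primes up to 4640: π(4640) = 626. The PNT approximation gives 4640/ln(4640) ≈ 4640/8.44247 ≈ 549.60. Relative error (π(x) − x/ln(x)) / π(x) ≈ 12.20%; the approximation is known to undercount slightly (Li(x) is a better estimate).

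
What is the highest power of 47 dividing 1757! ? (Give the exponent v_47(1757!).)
v_47(1757!) = 37

Legendre's formula: v_p(n!) = Σ_{k ≥ 1} ⌊n / p^k⌋. For p = 47, n = 1757, the terms are:
  ⌊1757/47^1⌋ = ⌊1757/47⌋ = 37
(the next term ⌊1757/47^2⌋ = 0, terminating the sum). Summing: v_47(1757!) = 37 = 37.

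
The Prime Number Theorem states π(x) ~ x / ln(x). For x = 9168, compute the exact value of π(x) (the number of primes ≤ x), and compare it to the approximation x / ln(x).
π(9168) = 1136;  x/ln(x) ≈ 1004.88;  relative error ≈ 11.54%.

Directly count primes up to 9168: π(9168) = 1136. The PNT approximation gives 9168/ln(9168) ≈ 9168/9.12347 ≈ 1004.88. Relative error (π(x) − x/ln(x)) / π(x) ≈ 11.54%; the approximation is known to undercount slightly (Li(x) is a better estimate).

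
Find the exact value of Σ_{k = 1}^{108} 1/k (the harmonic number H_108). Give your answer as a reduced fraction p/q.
H_108 = 81704399374878842092679986459517574603754626787/15521442759214556458772607587176753329489754560

Direct summation: H_108 = 1 + 1/2 + ... + 1/108. The least common denominator is lcm(1, ..., 108) = 77607213796072782293863037935883766647448772800; over this denominator the numerator is 77607213796072782293863037935883766647448772800 + 38803606898036391146931518967941883323724386400 + 25869071265357594097954345978627922215816257600 + 19401803449018195573465759483970941661862193200 + 15521442759214556458772607587176753329489754560 + 12934535632678797048977172989313961107908128800 + 11086744828010397470551862562269109521064110400 + 9700901724509097786732879741985470830931096600 + 8623023755119198032651448659542640738605419200 + 7760721379607278229386303793588376664744877280 + 7055201254188434753987548903262160604313524800 + 6467267816339398524488586494656980553954064400 + 5969785676620983253374079841221828203649905600 + 5543372414005198735275931281134554760532055200 + 5173814253071518819590869195725584443163251520 + 4850450862254548893366439870992735415465548300 + 4565130223298398958462531643287280391026398400 + 4311511877559599016325724329771320369302709600 + 4084590199793304331255949365046514034076251200 + 3880360689803639114693151896794188332372438640 + 3695581609336799156850620854089703173688036800 + 3527600627094217376993774451631080302156762400 + 3374226686785773143211436431994946375976033600 + 3233633908169699262244293247328490276977032200 + 3104288551842911291754521517435350665897950912 + 2984892838310491626687039920610914101824952800 + 2874341251706399344217149553180880246201806400 + 2771686207002599367637965640567277380266027600 + 2676110820554233872202173721927026436118923200 + 2586907126535759409795434597862792221581625760 + 2503458509550734912705259288254315053143508800 + 2425225431127274446683219935496367707732774150 + 2351733751396144917995849634420720201437841600 + 2282565111649199479231265821643640195513199200 + 2217348965602079494110372512453821904212822080 + 2155755938779799508162862164885660184651354800 + 2097492264758723845780082106375236936417534400 + 2042295099896652165627974682523257017038125600 + 1989928558873661084458026613740609401216635200 + 1940180344901819557346575948397094166186219320 + 1892858873074945909606415559411799186523140800 + 1847790804668399578425310427044851586844018400 + 1804818925490064704508442742694971317382529600 + 1763800313547108688496887225815540151078381200 + 1724604751023839606530289731908528147721083840 + 1687113343392886571605718215997473187988016800 + 1651217314810059197741766764593271630796782400 + 1616816954084849631122146623664245138488516100 + 1583820689715771067221694651752729931580587200 + 1552144275921455645877260758717675332948975456 + 1521710074432799652820843881095760130342132800 + 1492446419155245813343519960305457050912476400 + 1464287052756090231959679961054410691461297600 + 1437170625853199672108574776590440123100903200 + 1411040250837686950797509780652432120862704960 + 1385843103501299683818982820283638690133013800 + 1361530066597768110418649788348838011358750400 + 1338055410277116936101086860963513218059461600 + 1315376505018182750743441320947182485549979200 + 1293453563267879704897717298931396110790812880 + 1272249406492996431046935048129242076187684800 + 1251729254775367456352629644127157526571754400 + 1231860536445599718950206951363234391229345600 + 1212612715563637223341609967748183853866387075 + 1193957135324196650674815968244365640729981120 + 1175866875698072458997924817210360100718920800 + 1158316623821981825281537879640056218618638400 + 1141282555824599739615632910821820097756599600 + 1124742228928591047737145477331648791992011200 + 1108674482801039747055186256226910952106411040 + 1093059349240461722448775182195546009118996800 + 1077877969389899754081431082442830092325677400 + 1063112517754421675258397779943613241745873600 + 1048746132379361922890041053187618468208767200 + 1034762850614303763918173839145116888632650304 + 1021147549948326082813987341261628508519062800 + 1007885893455490679141078414751737229187646400 + 994964279436830542229013306870304700608317600 + 982369794886997244226114404251693248701883200 + 970090172450909778673287974198547083093109660 + 958113750568799781405716517726960082067268800 + 946429436537472954803207779705899593261570400 + 935026672241840750528470336576912851174081600 + 923895402334199789212655213522425793422009200 + 913026044659679791692506328657456078205279680 + 902409462745032352254221371347485658691264800 + 892036940184744624067391240642342145372974400 + 881900156773554344248443612907770075539190600 + 871991166248008789818685819504311984802795200 + 862302375511919803265144865954264073860541920 + 852826525231569036196297120174546886235700800 + 843556671696443285802859107998736593994008400 + 834486169850244970901753096084771684381169600 + 825608657405029598870883382296635815398391200 + 816918039958660866251189873009302806815250240 + 808408477042424815561073311832122569244258050 + 800074369031678167977969463256533676777822400 + 791910344857885533610847325876364965790293600 + 783911250465381639331949878140240067145947200 + 776072137960727822938630379358837666474487728 + 768388255406661210830327108276076897499492800 + 760855037216399826410421940547880065171066400 + 753468095107502740717116873163920064538337600 + 746223209577622906671759980152728525456238200 + 739116321867359831370124170817940634737607360 + 732143526378045115979839980527205345730648800 + 725301063514698899942645214354053893901390400 + 718585312926599836054287388295220061550451600 = 408521996874394210463399932297587873018773133935, so H_108 = 408521996874394210463399932297587873018773133935/77607213796072782293863037935883766647448772800; reducing by gcd(408521996874394210463399932297587873018773133935, 77607213796072782293863037935883766647448772800) = 5 gives 81704399374878842092679986459517574603754626787/15521442759214556458772607587176753329489754560 ≈ 5.26397. (The PNT-adjacent estimate ln(108) + γ ≈ 5.25935 matches within O(1/n).)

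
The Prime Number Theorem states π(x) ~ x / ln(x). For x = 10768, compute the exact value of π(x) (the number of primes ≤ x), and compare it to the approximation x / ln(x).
π(10768) = 1311;  x/ln(x) ≈ 1159.80;  relative error ≈ 11.53%.

Directly count primes up to 10768: π(10768) = 1311. The PNT approximation gives 10768/ln(10768) ≈ 10768/9.28433 ≈ 1159.80. Relative error (π(x) − x/ln(x)) / π(x) ≈ 11.53%; the approximation is known to undercount slightly (Li(x) is a better estimate).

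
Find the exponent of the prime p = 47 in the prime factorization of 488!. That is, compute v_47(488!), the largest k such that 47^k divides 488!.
v_47(488!) = 10

Legendre's formula: v_p(n!) = Σ_{k ≥ 1} ⌊n / p^k⌋. For p = 47, n = 488, the terms are:
  ⌊488/47^1⌋ = ⌊488/47⌋ = 10
(the next term ⌊488/47^2⌋ = 0, terminating the sum). Summing: v_47(488!) = 10 = 10.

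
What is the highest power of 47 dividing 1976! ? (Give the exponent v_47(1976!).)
v_47(1976!) = 42

Legendre's formula: v_p(n!) = Σ_{k ≥ 1} ⌊n / p^k⌋. For p = 47, n = 1976, the terms are:
  ⌊1976/47^1⌋ = ⌊1976/47⌋ = 42
(the next term ⌊1976/47^2⌋ = 0, terminating the sum). Summing: v_47(1976!) = 42 = 42.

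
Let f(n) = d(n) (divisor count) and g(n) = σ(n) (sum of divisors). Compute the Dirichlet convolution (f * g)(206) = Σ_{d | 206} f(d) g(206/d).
(d * σ)(206) = 530

Divisors of 206: [1, 2, 103, 206]. For each d | 206:
  d = 1: d(1) · σ(206/1) = 1 · 312 = 312
  d = 2: d(2) · σ(206/2) = 2 · 104 = 208
  d = 103: d(103) · σ(206/103) = 2 · 3 = 6
  d = 206: d(206) · σ(206/206) = 4 · 1 = 4
Summing: (d * σ)(206) = 312 + 208 + 6 + 4 = 530.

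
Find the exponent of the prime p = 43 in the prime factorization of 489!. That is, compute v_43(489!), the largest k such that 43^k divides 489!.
v_43(489!) = 11

Legendre's formula: v_p(n!) = Σ_{k ≥ 1} ⌊n / p^k⌋. For p = 43, n = 489, the terms are:
  ⌊489/43^1⌋ = ⌊489/43⌋ = 11
(the next term ⌊489/43^2⌋ = 0, terminating the sum). Summing: v_43(489!) = 11 = 11.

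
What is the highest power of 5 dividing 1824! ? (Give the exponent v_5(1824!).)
v_5(1824!) = 452

Legendre's formula: v_p(n!) = Σ_{k ≥ 1} ⌊n / p^k⌋. For p = 5, n = 1824, the terms are:
  ⌊1824/5^1⌋ = ⌊1824/5⌋ = 364
  ⌊1824/5^2⌋ = ⌊1824/25⌋ = 72
  ⌊1824/5^3⌋ = ⌊1824/125⌋ = 14
  ⌊1824/5^4⌋ = ⌊1824/625⌋ = 2
(the next term ⌊1824/5^5⌋ = 0, terminating the sum). Summing: v_5(1824!) = 364 + 72 + 14 + 2 = 452.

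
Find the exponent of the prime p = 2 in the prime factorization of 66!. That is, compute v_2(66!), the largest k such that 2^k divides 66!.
v_2(66!) = 64

Legendre's formula: v_p(n!) = Σ_{k ≥ 1} ⌊n / p^k⌋. For p = 2, n = 66, the terms are:
  ⌊66/2^1⌋ = ⌊66/2⌋ = 33
  ⌊66/2^2⌋ = ⌊66/4⌋ = 16
  ⌊66/2^3⌋ = ⌊66/8⌋ = 8
  ⌊66/2^4⌋ = ⌊66/16⌋ = 4
  ⌊66/2^5⌋ = ⌊66/32⌋ = 2
  ⌊66/2^6⌋ = ⌊66/64⌋ = 1
(the next term ⌊66/2^7⌋ = 0, terminating the sum). Summing: v_2(66!) = 33 + 16 + 8 + 4 + 2 + 1 = 64.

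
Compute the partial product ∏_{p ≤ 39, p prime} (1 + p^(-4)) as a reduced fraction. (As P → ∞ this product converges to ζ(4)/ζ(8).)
∏ = 706902957735712331680943125904125462935190109312/655798773317600826641830943030775489929079680625

The primes p ≤ 39 are [2, 3, 5, 7, 11, 13, 17, 19, 23, 29, 31, 37]. For each, (1 + 1/p^4) = (p^4 + 1)/p^4. Multiplying these fractions over p ∈ [2, 3, 5, 7, 11, 13, 17, 19, 23, 29, 31, 37] gives 706902957735712331680943125904125462935190109312/655798773317600826641830943030775489929079680625. (In the limit P → ∞ this tends to ζ(4)/ζ(8).)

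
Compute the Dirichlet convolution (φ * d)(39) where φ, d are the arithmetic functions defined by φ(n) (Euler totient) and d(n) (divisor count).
(φ * d)(39) = 56

Divisors of 39: [1, 3, 13, 39]. For each d | 39:
  d = 1: φ(1) · d(39/1) = 1 · 4 = 4
  d = 3: φ(3) · d(39/3) = 2 · 2 = 4
  d = 13: φ(13) · d(39/13) = 12 · 2 = 24
  d = 39: φ(39) · d(39/39) = 24 · 1 = 24
Summing: (φ * d)(39) = 4 + 4 + 24 + 24 = 56.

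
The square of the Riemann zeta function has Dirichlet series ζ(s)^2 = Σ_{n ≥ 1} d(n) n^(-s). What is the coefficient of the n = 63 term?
d(63) = 6

ζ(s)^2 = (Σ 1/m^s)(Σ 1/k^s). The coefficient of 1/n^s in the product is the number of ordered pairs (m, k) with mk = n, which equals d(n). For n = 63, divisors are [1, 3, 7, 9, 21, 63], so d(63) = 6.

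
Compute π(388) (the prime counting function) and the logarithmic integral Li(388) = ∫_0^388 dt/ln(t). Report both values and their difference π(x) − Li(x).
π(388) = 76;  Li(388) ≈ 83.41;  π(x) − Li(x) ≈ -7.41.

Direct count of primes ≤ 388 gives π(388) = 76. Numerical evaluation of the logarithmic integral gives Li(388) ≈ 83.41. The difference π(x) − Li(x) ≈ -7.41 is typically negative for small/moderate x (Li(x) overestimates), though Littlewood's theorem shows this sign changes infinitely often.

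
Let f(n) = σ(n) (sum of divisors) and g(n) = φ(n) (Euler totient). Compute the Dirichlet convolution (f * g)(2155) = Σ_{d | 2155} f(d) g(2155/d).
(σ * φ)(2155) = 8620

Divisors of 2155: [1, 5, 431, 2155]. For each d | 2155:
  d = 1: σ(1) · φ(2155/1) = 1 · 1720 = 1720
  d = 5: σ(5) · φ(2155/5) = 6 · 430 = 2580
  d = 431: σ(431) · φ(2155/431) = 432 · 4 = 1728
  d = 2155: σ(2155) · φ(2155/2155) = 2592 · 1 = 2592
Summing: (σ * φ)(2155) = 1720 + 2580 + 1728 + 2592 = 8620.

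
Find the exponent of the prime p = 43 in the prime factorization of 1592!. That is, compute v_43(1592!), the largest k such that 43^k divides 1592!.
v_43(1592!) = 37

Legendre's formula: v_p(n!) = Σ_{k ≥ 1} ⌊n / p^k⌋. For p = 43, n = 1592, the terms are:
  ⌊1592/43^1⌋ = ⌊1592/43⌋ = 37
(the next term ⌊1592/43^2⌋ = 0, terminating the sum). Summing: v_43(1592!) = 37 = 37.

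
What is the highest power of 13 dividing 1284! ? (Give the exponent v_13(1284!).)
v_13(1284!) = 105

Legendre's formula: v_p(n!) = Σ_{k ≥ 1} ⌊n / p^k⌋. For p = 13, n = 1284, the terms are:
  ⌊1284/13^1⌋ = ⌊1284/13⌋ = 98
  ⌊1284/13^2⌋ = ⌊1284/169⌋ = 7
(the next term ⌊1284/13^3⌋ = 0, terminating the sum). Summing: v_13(1284!) = 98 + 7 = 105.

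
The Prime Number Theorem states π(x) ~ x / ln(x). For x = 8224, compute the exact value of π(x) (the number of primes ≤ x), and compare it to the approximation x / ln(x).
π(8224) = 1031;  x/ln(x) ≈ 912.28;  relative error ≈ 11.52%.

Directly count primes up to 8224: π(8224) = 1031. The PNT approximation gives 8224/ln(8224) ≈ 8224/9.01481 ≈ 912.28. Relative error (π(x) − x/ln(x)) / π(x) ≈ 11.52%; the approximation is known to undercount slightly (Li(x) is a better estimate).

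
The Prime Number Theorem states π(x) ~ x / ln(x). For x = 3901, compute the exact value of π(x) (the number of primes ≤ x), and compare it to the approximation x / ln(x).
π(3901) = 539;  x/ln(x) ≈ 471.76;  relative error ≈ 12.47%.

Directly count primes up to 3901: π(3901) = 539. The PNT approximation gives 3901/ln(3901) ≈ 3901/8.26899 ≈ 471.76. Relative error (π(x) − x/ln(x)) / π(x) ≈ 12.47%; the approximation is known to undercount slightly (Li(x) is a better estimate).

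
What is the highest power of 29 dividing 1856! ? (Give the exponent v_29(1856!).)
v_29(1856!) = 66

Legendre's formula: v_p(n!) = Σ_{k ≥ 1} ⌊n / p^k⌋. For p = 29, n = 1856, the terms are:
  ⌊1856/29^1⌋ = ⌊1856/29⌋ = 64
  ⌊1856/29^2⌋ = ⌊1856/841⌋ = 2
(the next term ⌊1856/29^3⌋ = 0, terminating the sum). Summing: v_29(1856!) = 64 + 2 = 66.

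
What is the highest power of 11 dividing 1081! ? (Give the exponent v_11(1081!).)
v_11(1081!) = 106

Legendre's formula: v_p(n!) = Σ_{k ≥ 1} ⌊n / p^k⌋. For p = 11, n = 1081, the terms are:
  ⌊1081/11^1⌋ = ⌊1081/11⌋ = 98
  ⌊1081/11^2⌋ = ⌊1081/121⌋ = 8
(the next term ⌊1081/11^3⌋ = 0, terminating the sum). Summing: v_11(1081!) = 98 + 8 = 106.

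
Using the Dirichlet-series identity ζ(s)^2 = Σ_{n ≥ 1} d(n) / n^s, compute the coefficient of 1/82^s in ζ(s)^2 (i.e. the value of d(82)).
d(82) = 4

ζ(s)^2 = (Σ 1/m^s)(Σ 1/k^s). The coefficient of 1/n^s in the product is the number of ordered pairs (m, k) with mk = n, which equals d(n). For n = 82, divisors are [1, 2, 41, 82], so d(82) = 4.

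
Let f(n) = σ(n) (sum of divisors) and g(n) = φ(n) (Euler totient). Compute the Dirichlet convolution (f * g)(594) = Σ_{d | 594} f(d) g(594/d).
(σ * φ)(594) = 9504

Divisors of 594: [1, 2, 3, 6, 9, 11, 18, 22, 27, 33, 54, 66, 99, 198, 297, 594]. For each d | 594:
  d = 1: σ(1) · φ(594/1) = 1 · 180 = 180
  d = 2: σ(2) · φ(594/2) = 3 · 180 = 540
  d = 3: σ(3) · φ(594/3) = 4 · 60 = 240
  d = 6: σ(6) · φ(594/6) = 12 · 60 = 720
  d = 9: σ(9) · φ(594/9) = 13 · 20 = 260
  d = 11: σ(11) · φ(594/11) = 12 · 18 = 216
  d = 18: σ(18) · φ(594/18) = 39 · 20 = 780
  d = 22: σ(22) · φ(594/22) = 36 · 18 = 648
  d = 27: σ(27) · φ(594/27) = 40 · 10 = 400
  d = 33: σ(33) · φ(594/33) = 48 · 6 = 288
  d = 54: σ(54) · φ(594/54) = 120 · 10 = 1200
  d = 66: σ(66) · φ(594/66) = 144 · 6 = 864
  d = 99: σ(99) · φ(594/99) = 156 · 2 = 312
  d = 198: σ(198) · φ(594/198) = 468 · 2 = 936
  d = 297: σ(297) · φ(594/297) = 480 · 1 = 480
  d = 594: σ(594) · φ(594/594) = 1440 · 1 = 1440
Summing: (σ * φ)(594) = 180 + 540 + 240 + 720 + 260 + 216 + 780 + 648 + 400 + 288 + 1200 + 864 + 312 + 936 + 480 + 1440 = 9504.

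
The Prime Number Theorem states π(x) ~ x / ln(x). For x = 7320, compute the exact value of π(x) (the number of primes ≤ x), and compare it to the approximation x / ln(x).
π(7320) = 932;  x/ln(x) ≈ 822.62;  relative error ≈ 11.74%.

Directly count primes up to 7320: π(7320) = 932. The PNT approximation gives 7320/ln(7320) ≈ 7320/8.89837 ≈ 822.62. Relative error (π(x) − x/ln(x)) / π(x) ≈ 11.74%; the approximation is known to undercount slightly (Li(x) is a better estimate).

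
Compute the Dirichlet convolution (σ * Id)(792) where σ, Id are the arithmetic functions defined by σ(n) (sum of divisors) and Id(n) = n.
(σ * Id)(792) = 38318

Divisors of 792: [1, 2, 3, 4, 6, 8, 9, 11, 12, 18, 22, 24, 33, 36, 44, 66, 72, 88, 99, 132, 198, 264, 396, 792]. For each d | 792:
  d = 1: σ(1) · Id(792/1) = 1 · 792 = 792
  d = 2: σ(2) · Id(792/2) = 3 · 396 = 1188
  d = 3: σ(3) · Id(792/3) = 4 · 264 = 1056
  d = 4: σ(4) · Id(792/4) = 7 · 198 = 1386
  d = 6: σ(6) · Id(792/6) = 12 · 132 = 1584
  d = 8: σ(8) · Id(792/8) = 15 · 99 = 1485
  d = 9: σ(9) · Id(792/9) = 13 · 88 = 1144
  d = 11: σ(11) · Id(792/11) = 12 · 72 = 864
  d = 12: σ(12) · Id(792/12) = 28 · 66 = 1848
  d = 18: σ(18) · Id(792/18) = 39 · 44 = 1716
  d = 22: σ(22) · Id(792/22) = 36 · 36 = 1296
  d = 24: σ(24) · Id(792/24) = 60 · 33 = 1980
  d = 33: σ(33) · Id(792/33) = 48 · 24 = 1152
  d = 36: σ(36) · Id(792/36) = 91 · 22 = 2002
  d = 44: σ(44) · Id(792/44) = 84 · 18 = 1512
  d = 66: σ(66) · Id(792/66) = 144 · 12 = 1728
  d = 72: σ(72) · Id(792/72) = 195 · 11 = 2145
  d = 88: σ(88) · Id(792/88) = 180 · 9 = 1620
  d = 99: σ(99) · Id(792/99) = 156 · 8 = 1248
  d = 132: σ(132) · Id(792/132) = 336 · 6 = 2016
  d = 198: σ(198) · Id(792/198) = 468 · 4 = 1872
  d = 264: σ(264) · Id(792/264) = 720 · 3 = 2160
  d = 396: σ(396) · Id(792/396) = 1092 · 2 = 2184
  d = 792: σ(792) · Id(792/792) = 2340 · 1 = 2340
Summing: (σ * Id)(792) = 792 + 1188 + 1056 + 1386 + 1584 + 1485 + 1144 + 864 + 1848 + 1716 + 1296 + 1980 + 1152 + 2002 + 1512 + 1728 + 2145 + 1620 + 1248 + 2016 + 1872 + 2160 + 2184 + 2340 = 38318.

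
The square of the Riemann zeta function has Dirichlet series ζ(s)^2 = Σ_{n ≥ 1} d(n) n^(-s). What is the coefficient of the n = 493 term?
d(493) = 4

ζ(s)^2 = (Σ 1/m^s)(Σ 1/k^s). The coefficient of 1/n^s in the product is the number of ordered pairs (m, k) with mk = n, which equals d(n). For n = 493, divisors are [1, 17, 29, 493], so d(493) = 4.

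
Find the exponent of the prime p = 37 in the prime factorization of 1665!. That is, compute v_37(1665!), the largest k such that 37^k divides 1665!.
v_37(1665!) = 46

Legendre's formula: v_p(n!) = Σ_{k ≥ 1} ⌊n / p^k⌋. For p = 37, n = 1665, the terms are:
  ⌊1665/37^1⌋ = ⌊1665/37⌋ = 45
  ⌊1665/37^2⌋ = ⌊1665/1369⌋ = 1
(the next term ⌊1665/37^3⌋ = 0, terminating the sum). Summing: v_37(1665!) = 45 + 1 = 46.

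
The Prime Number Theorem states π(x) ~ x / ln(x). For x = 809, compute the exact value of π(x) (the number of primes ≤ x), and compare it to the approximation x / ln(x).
π(809) = 140;  x/ln(x) ≈ 120.82;  relative error ≈ 13.70%.

Directly count primes up to 809: π(809) = 140. The PNT approximation gives 809/ln(809) ≈ 809/6.69580 ≈ 120.82. Relative error (π(x) − x/ln(x)) / π(x) ≈ 13.70%; the approximation is known to undercount slightly (Li(x) is a better estimate).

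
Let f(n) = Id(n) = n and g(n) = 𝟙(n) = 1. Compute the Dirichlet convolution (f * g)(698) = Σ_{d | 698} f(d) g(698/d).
(Id * 𝟙)(698) = 1050

Divisors of 698: [1, 2, 349, 698]. For each d | 698:
  d = 1: Id(1) · 𝟙(698/1) = 1 · 1 = 1
  d = 2: Id(2) · 𝟙(698/2) = 2 · 1 = 2
  d = 349: Id(349) · 𝟙(698/349) = 349 · 1 = 349
  d = 698: Id(698) · 𝟙(698/698) = 698 · 1 = 698
Summing: (Id * 𝟙)(698) = 1 + 2 + 349 + 698 = 1050.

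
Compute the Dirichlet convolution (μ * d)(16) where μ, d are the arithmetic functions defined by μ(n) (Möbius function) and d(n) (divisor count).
(μ * d)(16) = 1

Divisors of 16: [1, 2, 4, 8, 16]. For each d | 16:
  d = 1: μ(1) · d(16/1) = 1 · 5 = 5
  d = 2: μ(2) · d(16/2) = -1 · 4 = -4
  d = 4: μ(4) · d(16/4) = 0 · 3 = 0
  d = 8: μ(8) · d(16/8) = 0 · 2 = 0
  d = 16: μ(16) · d(16/16) = 0 · 1 = 0
Summing: (μ * d)(16) = 5 + -4 + 0 + 0 + 0 = 1.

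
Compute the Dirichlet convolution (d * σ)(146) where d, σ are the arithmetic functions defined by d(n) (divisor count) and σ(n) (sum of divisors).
(d * σ)(146) = 380

Divisors of 146: [1, 2, 73, 146]. For each d | 146:
  d = 1: d(1) · σ(146/1) = 1 · 222 = 222
  d = 2: d(2) · σ(146/2) = 2 · 74 = 148
  d = 73: d(73) · σ(146/73) = 2 · 3 = 6
  d = 146: d(146) · σ(146/146) = 4 · 1 = 4
Summing: (d * σ)(146) = 222 + 148 + 6 + 4 = 380.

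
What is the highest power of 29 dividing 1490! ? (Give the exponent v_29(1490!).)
v_29(1490!) = 52

Legendre's formula: v_p(n!) = Σ_{k ≥ 1} ⌊n / p^k⌋. For p = 29, n = 1490, the terms are:
  ⌊1490/29^1⌋ = ⌊1490/29⌋ = 51
  ⌊1490/29^2⌋ = ⌊1490/841⌋ = 1
(the next term ⌊1490/29^3⌋ = 0, terminating the sum). Summing: v_29(1490!) = 51 + 1 = 52.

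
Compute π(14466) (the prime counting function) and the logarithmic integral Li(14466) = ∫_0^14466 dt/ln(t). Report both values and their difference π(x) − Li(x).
π(14466) = 1696;  Li(14466) ≈ 1720.99;  π(x) − Li(x) ≈ -24.99.

Direct count of primes ≤ 14466 gives π(14466) = 1696. Numerical evaluation of the logarithmic integral gives Li(14466) ≈ 1720.99. The difference π(x) − Li(x) ≈ -24.99 is typically negative for small/moderate x (Li(x) overestimates), though Littlewood's theorem shows this sign changes infinitely often.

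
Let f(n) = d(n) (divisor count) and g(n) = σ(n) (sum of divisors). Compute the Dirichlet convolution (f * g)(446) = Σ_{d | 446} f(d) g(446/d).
(d * σ)(446) = 1130

Divisors of 446: [1, 2, 223, 446]. For each d | 446:
  d = 1: d(1) · σ(446/1) = 1 · 672 = 672
  d = 2: d(2) · σ(446/2) = 2 · 224 = 448
  d = 223: d(223) · σ(446/223) = 2 · 3 = 6
  d = 446: d(446) · σ(446/446) = 4 · 1 = 4
Summing: (d * σ)(446) = 672 + 448 + 6 + 4 = 1130.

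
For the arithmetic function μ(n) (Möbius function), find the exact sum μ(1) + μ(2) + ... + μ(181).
Σ_{n ≤ 181} μ(n) = -4

Compute μ(n) for each 1 ≤ n ≤ 181: μ(1) = 1, μ(2) = -1, μ(3) = -1, μ(4) = 0, μ(5) = -1, μ(6) = 1, μ(7) = -1, μ(8) = 0, μ(9) = 0, μ(10) = 1, μ(11) = -1, μ(12) = 0, μ(13) = -1, μ(14) = 1, μ(15) = 1, μ(16) = 0, μ(17) = -1, μ(18) = 0, μ(19) = -1, μ(20) = 0, μ(21) = 1, μ(22) = 1, μ(23) = -1, μ(24) = 0, μ(25) = 0, μ(26) = 1, μ(27) = 0, μ(28) = 0, μ(29) = -1, μ(30) = -1, μ(31) = -1, μ(32) = 0, μ(33) = 1, μ(34) = 1, μ(35) = 1, μ(36) = 0, μ(37) = -1, μ(38) = 1, μ(39) = 1, μ(40) = 0, μ(41) = -1, μ(42) = -1, μ(43) = -1, μ(44) = 0, μ(45) = 0, μ(46) = 1, μ(47) = -1, μ(48) = 0, μ(49) = 0, μ(50) = 0, μ(51) = 1, μ(52) = 0, μ(53) = -1, μ(54) = 0, μ(55) = 1, μ(56) = 0, μ(57) = 1, μ(58) = 1, μ(59) = -1, μ(60) = 0, μ(61) = -1, μ(62) = 1, μ(63) = 0, μ(64) = 0, μ(65) = 1, μ(66) = -1, μ(67) = -1, μ(68) = 0, μ(69) = 1, μ(70) = -1, μ(71) = -1, μ(72) = 0, μ(73) = -1, μ(74) = 1, μ(75) = 0, μ(76) = 0, μ(77) = 1, μ(78) = -1, μ(79) = -1, μ(80) = 0, μ(81) = 0, μ(82) = 1, μ(83) = -1, μ(84) = 0, μ(85) = 1, μ(86) = 1, μ(87) = 1, μ(88) = 0, μ(89) = -1, μ(90) = 0, μ(91) = 1, μ(92) = 0, μ(93) = 1, μ(94) = 1, μ(95) = 1, μ(96) = 0, μ(97) = -1, μ(98) = 0, μ(99) = 0, μ(100) = 0, μ(101) = -1, μ(102) = -1, μ(103) = -1, μ(104) = 0, μ(105) = -1, μ(106) = 1, μ(107) = -1, μ(108) = 0, μ(109) = -1, μ(110) = -1, μ(111) = 1, μ(112) = 0, μ(113) = -1, μ(114) = -1, μ(115) = 1, μ(116) = 0, μ(117) = 0, μ(118) = 1, μ(119) = 1, μ(120) = 0, μ(121) = 0, μ(122) = 1, μ(123) = 1, μ(124) = 0, μ(125) = 0, μ(126) = 0, μ(127) = -1, μ(128) = 0, μ(129) = 1, μ(130) = -1, μ(131) = -1, μ(132) = 0, μ(133) = 1, μ(134) = 1, μ(135) = 0, μ(136) = 0, μ(137) = -1, μ(138) = -1, μ(139) = -1, μ(140) = 0, μ(141) = 1, μ(142) = 1, μ(143) = 1, μ(144) = 0, μ(145) = 1, μ(146) = 1, μ(147) = 0, μ(148) = 0, μ(149) = -1, μ(150) = 0, μ(151) = -1, μ(152) = 0, μ(153) = 0, μ(154) = -1, μ(155) = 1, μ(156) = 0, μ(157) = -1, μ(158) = 1, μ(159) = 1, μ(160) = 0, μ(161) = 1, μ(162) = 0, μ(163) = -1, μ(164) = 0, μ(165) = -1, μ(166) = 1, μ(167) = -1, μ(168) = 0, μ(169) = 0, μ(170) = -1, μ(171) = 0, μ(172) = 0, μ(173) = -1, μ(174) = -1, μ(175) = 0, μ(176) = 0, μ(177) = 1, μ(178) = 1, μ(179) = -1, μ(180) = 0, μ(181) = -1. Summing all 181 values: -4. (Mertens function M(x) = Σ_{n ≤ x} μ(n); on average M(x) should be small (PNT ⟺ M(x) = o(x)).)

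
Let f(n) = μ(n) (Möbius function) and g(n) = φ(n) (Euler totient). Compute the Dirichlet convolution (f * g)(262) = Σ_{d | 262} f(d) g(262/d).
(μ * φ)(262) = 0

Divisors of 262: [1, 2, 131, 262]. For each d | 262:
  d = 1: μ(1) · φ(262/1) = 1 · 130 = 130
  d = 2: μ(2) · φ(262/2) = -1 · 130 = -130
  d = 131: μ(131) · φ(262/131) = -1 · 1 = -1
  d = 262: μ(262) · φ(262/262) = 1 · 1 = 1
Summing: (μ * φ)(262) = 130 + -130 + -1 + 1 = 0.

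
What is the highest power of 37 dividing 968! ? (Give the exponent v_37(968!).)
v_37(968!) = 26

Legendre's formula: v_p(n!) = Σ_{k ≥ 1} ⌊n / p^k⌋. For p = 37, n = 968, the terms are:
  ⌊968/37^1⌋ = ⌊968/37⌋ = 26
(the next term ⌊968/37^2⌋ = 0, terminating the sum). Summing: v_37(968!) = 26 = 26.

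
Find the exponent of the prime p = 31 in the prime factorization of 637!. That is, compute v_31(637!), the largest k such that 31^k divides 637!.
v_31(637!) = 20

Legendre's formula: v_p(n!) = Σ_{k ≥ 1} ⌊n / p^k⌋. For p = 31, n = 637, the terms are:
  ⌊637/31^1⌋ = ⌊637/31⌋ = 20
(the next term ⌊637/31^2⌋ = 0, terminating the sum). Summing: v_31(637!) = 20 = 20.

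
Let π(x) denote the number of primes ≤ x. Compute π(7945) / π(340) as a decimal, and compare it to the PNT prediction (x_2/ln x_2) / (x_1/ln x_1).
π(7945)/π(340) = 1003/68 ≈ 14.7500;  PNT prediction ≈ 15.1675.

π(340) = 68 and π(7945) = 1003, so π(7945)/π(340) ≈ 14.7500. The PNT-predicted ratio is (7945/ln(7945)) / (340/ln(340)) ≈ 15.1675. The two agree to within a few percent, as expected.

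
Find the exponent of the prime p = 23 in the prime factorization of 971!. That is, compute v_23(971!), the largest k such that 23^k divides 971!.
v_23(971!) = 43

Legendre's formula: v_p(n!) = Σ_{k ≥ 1} ⌊n / p^k⌋. For p = 23, n = 971, the terms are:
  ⌊971/23^1⌋ = ⌊971/23⌋ = 42
  ⌊971/23^2⌋ = ⌊971/529⌋ = 1
(the next term ⌊971/23^3⌋ = 0, terminating the sum). Summing: v_23(971!) = 42 + 1 = 43.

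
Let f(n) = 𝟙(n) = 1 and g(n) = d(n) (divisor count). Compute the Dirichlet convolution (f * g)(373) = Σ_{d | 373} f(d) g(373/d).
(𝟙 * d)(373) = 3

Divisors of 373: [1, 373]. For each d | 373:
  d = 1: 𝟙(1) · d(373/1) = 1 · 2 = 2
  d = 373: 𝟙(373) · d(373/373) = 1 · 1 = 1
Summing: (𝟙 * d)(373) = 2 + 1 = 3.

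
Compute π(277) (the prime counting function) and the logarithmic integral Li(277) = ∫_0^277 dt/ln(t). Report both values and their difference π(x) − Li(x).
π(277) = 59;  Li(277) ≈ 64.27;  π(x) − Li(x) ≈ -5.27.

Direct count of primes ≤ 277 gives π(277) = 59. Numerical evaluation of the logarithmic integral gives Li(277) ≈ 64.27. The difference π(x) − Li(x) ≈ -5.27 is typically negative for small/moderate x (Li(x) overestimates), though Littlewood's theorem shows this sign changes infinitely often.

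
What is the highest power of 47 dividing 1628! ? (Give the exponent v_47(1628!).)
v_47(1628!) = 34

Legendre's formula: v_p(n!) = Σ_{k ≥ 1} ⌊n / p^k⌋. For p = 47, n = 1628, the terms are:
  ⌊1628/47^1⌋ = ⌊1628/47⌋ = 34
(the next term ⌊1628/47^2⌋ = 0, terminating the sum). Summing: v_47(1628!) = 34 = 34.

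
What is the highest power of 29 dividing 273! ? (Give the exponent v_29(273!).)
v_29(273!) = 9

Legendre's formula: v_p(n!) = Σ_{k ≥ 1} ⌊n / p^k⌋. For p = 29, n = 273, the terms are:
  ⌊273/29^1⌋ = ⌊273/29⌋ = 9
(the next term ⌊273/29^2⌋ = 0, terminating the sum). Summing: v_29(273!) = 9 = 9.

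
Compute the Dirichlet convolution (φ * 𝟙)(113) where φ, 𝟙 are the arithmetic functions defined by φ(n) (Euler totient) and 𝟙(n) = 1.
(φ * 𝟙)(113) = 113

Divisors of 113: [1, 113]. For each d | 113:
  d = 1: φ(1) · 𝟙(113/1) = 1 · 1 = 1
  d = 113: φ(113) · 𝟙(113/113) = 112 · 1 = 112
Summing: (φ * 𝟙)(113) = 1 + 112 = 113.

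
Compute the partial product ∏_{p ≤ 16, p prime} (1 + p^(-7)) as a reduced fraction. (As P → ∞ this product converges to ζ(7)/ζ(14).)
∏ = 131129952026000311359081292/130052142598591679794453125

The primes p ≤ 16 are [2, 3, 5, 7, 11, 13]. For each, (1 + 1/p^7) = (p^7 + 1)/p^7. Multiplying these fractions over p ∈ [2, 3, 5, 7, 11, 13] gives 131129952026000311359081292/130052142598591679794453125. (In the limit P → ∞ this tends to ζ(7)/ζ(14).)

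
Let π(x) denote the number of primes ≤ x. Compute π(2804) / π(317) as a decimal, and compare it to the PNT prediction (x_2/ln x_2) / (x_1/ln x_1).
π(2804)/π(317) = 409/66 ≈ 6.1970;  PNT prediction ≈ 6.4166.

π(317) = 66 and π(2804) = 409, so π(2804)/π(317) ≈ 6.1970. The PNT-predicted ratio is (2804/ln(2804)) / (317/ln(317)) ≈ 6.4166. The two agree to within a few percent, as expected.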